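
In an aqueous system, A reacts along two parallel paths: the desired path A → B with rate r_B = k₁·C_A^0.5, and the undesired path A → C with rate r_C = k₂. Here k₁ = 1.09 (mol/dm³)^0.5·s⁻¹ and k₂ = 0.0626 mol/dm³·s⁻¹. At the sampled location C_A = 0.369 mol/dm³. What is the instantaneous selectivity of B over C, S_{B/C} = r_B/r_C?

S_{B/C} = r_B/r_C = (k₁·C_A^0.5)/(k₂) = (k₁/k₂)·C_A^0.5.
= (1.09×0.3690^0.5) / (0.0626) = 0.6621/0.06260 = 10.6.
Since the desired path is higher order in A, keeping C_A high (PFR or concentrated feed) favours B.

10.6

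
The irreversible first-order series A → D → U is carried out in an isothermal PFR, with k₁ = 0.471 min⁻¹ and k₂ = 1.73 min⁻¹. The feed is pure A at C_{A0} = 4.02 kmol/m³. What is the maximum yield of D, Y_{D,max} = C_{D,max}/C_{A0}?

For a first-order series the maximum intermediate yield is C_{D,max}/C_{A0} = (k₁/k₂)^[k₂/(k₂−k₁)].
= (0.471/1.73)^(1.73/(1.73−0.471)) = (0.2723)^(1.374) = 0.1673.

0.167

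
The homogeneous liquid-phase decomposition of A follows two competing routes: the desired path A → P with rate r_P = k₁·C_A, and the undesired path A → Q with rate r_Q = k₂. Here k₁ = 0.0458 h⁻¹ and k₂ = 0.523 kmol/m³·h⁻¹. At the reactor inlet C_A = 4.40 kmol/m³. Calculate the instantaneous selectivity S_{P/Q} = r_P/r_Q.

0.385

S_{P/Q} = r_P/r_Q = (k₁·C_A)/(k₂) = (k₁/k₂)·C_A.
= (0.0458×4.400) / (0.523) = 0.2015/0.5230 = 0.385.
Since the desired path is higher order in A, keeping C_A high (PFR or concentrated feed) favours P.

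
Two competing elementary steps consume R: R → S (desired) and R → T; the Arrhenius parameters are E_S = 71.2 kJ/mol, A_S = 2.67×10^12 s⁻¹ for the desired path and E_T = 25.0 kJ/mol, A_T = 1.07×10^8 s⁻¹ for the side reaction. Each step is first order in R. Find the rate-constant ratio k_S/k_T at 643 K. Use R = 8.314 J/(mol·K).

With equal orders, S_{S/T} = k_S/k_T = (A_S/A_T)·exp[(E_T−E_S)/(RT)].
(E_T−E_S)/(RT) = (25.0−71.2)×10³/(8.314×643) = -46200/5346 = -8.642.
k_S/k_T = (2.67×10^12/1.07×10^8)·exp(-8.642) = 24953 × 1.765×10^-4 = 4.40.
Since E_S > E_T, raising the temperature improves selectivity toward S.

4.40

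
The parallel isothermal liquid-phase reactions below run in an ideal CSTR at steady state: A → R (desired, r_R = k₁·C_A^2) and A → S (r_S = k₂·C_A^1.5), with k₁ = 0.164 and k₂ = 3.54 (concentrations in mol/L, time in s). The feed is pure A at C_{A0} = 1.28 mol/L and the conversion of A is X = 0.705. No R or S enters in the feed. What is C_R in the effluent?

0.0250 mol/L

Exit C_A = C_{A0}(1−X) = 1.28×0.295 = 0.3776 mol/L.
In a CSTR the entire volume is at exit conditions, so r_R = 0.164×0.3776^2 = 0.02338 and r_S = 3.54×0.3776^1.5 = 0.8214.
Fraction of consumed A going to R: r_R/(r_R+r_S) = 0.02768.
C_R = 0.02768·C_{A0}·X = 0.02768×1.28×0.705 = 0.0250 mol/L.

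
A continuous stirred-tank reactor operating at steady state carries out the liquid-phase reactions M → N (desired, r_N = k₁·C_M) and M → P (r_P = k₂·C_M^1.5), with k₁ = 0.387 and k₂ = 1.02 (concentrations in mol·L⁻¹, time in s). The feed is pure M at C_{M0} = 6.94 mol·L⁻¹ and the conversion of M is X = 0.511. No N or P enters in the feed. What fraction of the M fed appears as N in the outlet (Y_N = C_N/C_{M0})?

0.0873

Exit C_M = C_{M0}(1−X) = 6.94×0.489 = 3.394 mol·L⁻¹.
Rates in a CSTR are evaluated at the outlet concentration: r_N = 0.387×3.394 = 1.313, r_P = 1.02×3.394^1.5 = 6.377.
Fraction of consumed M going to N: r_N/(r_N+r_P) = 0.1708.
C_N = 0.1708·C_{M0}·X = 0.1708×6.94×0.511 = 0.606 mol·L⁻¹; Y_N = C_N/C_{M0} = 0.0873.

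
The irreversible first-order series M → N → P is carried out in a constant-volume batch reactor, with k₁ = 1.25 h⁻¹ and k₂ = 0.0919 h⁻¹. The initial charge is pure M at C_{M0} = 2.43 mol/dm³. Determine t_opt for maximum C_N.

Setting dC_N/dt = 0 gives t_opt = ln(k₂/k₁)/(k₂−k₁).
= ln(0.0919/1.25)/(0.0919−1.25) = ln(0.07352)/-1.158 = -2.610/-1.158 = 2.25 h.

2.25 h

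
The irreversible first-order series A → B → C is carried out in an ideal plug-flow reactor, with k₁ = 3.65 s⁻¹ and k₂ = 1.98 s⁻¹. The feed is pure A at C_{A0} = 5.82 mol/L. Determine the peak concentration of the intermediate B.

2.82 mol/L

For a first-order series the maximum intermediate yield is C_{B,max}/C_{A0} = (k₁/k₂)^[k₂/(k₂−k₁)].
= (3.65/1.98)^(1.98/(1.98−3.65)) = (1.843)^(-1.186) = 0.4842.
C_{B,max} = 0.4842×5.82 = 2.82 mol/L.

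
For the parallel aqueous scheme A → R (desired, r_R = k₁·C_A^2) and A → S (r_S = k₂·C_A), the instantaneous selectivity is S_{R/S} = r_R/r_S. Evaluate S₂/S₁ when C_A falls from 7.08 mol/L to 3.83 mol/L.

0.541

S_{R/S} = (k₁/k₂)·C_A, so S₂/S₁ = (C_{A,2}/C_{A,1}).
= 3.83/7.08 = 0.541.
Selectivity toward R falls as C_A falls — high-concentration operation is favoured.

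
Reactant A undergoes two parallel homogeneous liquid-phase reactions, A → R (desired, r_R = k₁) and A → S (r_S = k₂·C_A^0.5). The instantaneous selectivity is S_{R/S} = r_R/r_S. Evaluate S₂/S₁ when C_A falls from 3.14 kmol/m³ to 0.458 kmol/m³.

S_{R/S} = (k₁/k₂)·C_A^-0.5, so S₂/S₁ = (C_{A,2}/C_{A,1})^-0.5.
= (0.458/3.14)^(-0.5) = (0.1459)^(-0.5) = 2.62.
Selectivity toward R rises as C_A falls — low-concentration operation is favoured.

2.62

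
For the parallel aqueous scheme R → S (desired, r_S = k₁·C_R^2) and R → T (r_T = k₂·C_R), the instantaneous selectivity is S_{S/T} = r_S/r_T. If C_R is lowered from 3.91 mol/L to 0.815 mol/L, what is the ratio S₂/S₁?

S_{S/T} = (k₁/k₂)·C_R, so S₂/S₁ = (C_{R,2}/C_{R,1}).
= 0.815/3.91 = 0.208.

0.208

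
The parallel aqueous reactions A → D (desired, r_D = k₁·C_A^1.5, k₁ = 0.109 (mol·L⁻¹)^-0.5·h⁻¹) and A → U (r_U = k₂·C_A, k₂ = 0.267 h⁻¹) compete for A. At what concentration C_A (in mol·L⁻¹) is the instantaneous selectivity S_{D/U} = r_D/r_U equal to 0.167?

0.167 mol·L⁻¹

S_{D/U} = (k₁/k₂)·C_A^0.5 ⇒ C_A = (S·k₂/k₁)^(2).
= (0.167×0.267/0.109)^(2) = (0.4091)^(2) = 0.167 mol·L⁻¹.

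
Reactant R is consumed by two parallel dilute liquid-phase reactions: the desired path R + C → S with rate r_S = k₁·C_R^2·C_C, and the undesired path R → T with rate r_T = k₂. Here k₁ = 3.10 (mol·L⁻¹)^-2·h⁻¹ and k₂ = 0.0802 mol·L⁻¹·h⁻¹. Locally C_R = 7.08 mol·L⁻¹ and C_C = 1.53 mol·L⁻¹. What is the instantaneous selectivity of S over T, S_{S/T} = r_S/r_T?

2964

S_{S/T} = r_S/r_T = (k₁·C_R^2·C_C)/(k₂) = (k₁/k₂)·C_R^2·C_C.
= (3.10×7.080^2×1.530) / (0.0802) = 237.7/0.08020 = 2964.
Since the desired path is higher order in R, keeping C_R high (PFR or concentrated feed) favours S.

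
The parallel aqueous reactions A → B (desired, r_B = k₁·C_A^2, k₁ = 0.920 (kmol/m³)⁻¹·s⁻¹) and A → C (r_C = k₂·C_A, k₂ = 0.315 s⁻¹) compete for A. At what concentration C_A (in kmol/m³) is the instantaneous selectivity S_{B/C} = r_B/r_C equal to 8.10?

S_{B/C} = (k₁/k₂)·C_A ⇒ C_A = S·k₂/k₁.
= 8.10×0.315/0.920 = 2.77 kmol/m³.

2.77 kmol/m³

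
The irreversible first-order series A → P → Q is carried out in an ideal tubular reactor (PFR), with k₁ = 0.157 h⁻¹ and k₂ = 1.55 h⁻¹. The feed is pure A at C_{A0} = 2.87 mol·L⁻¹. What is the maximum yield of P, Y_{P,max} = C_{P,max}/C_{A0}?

At the optimum, C_{P,max}/C_{A0} = (k₁/k₂)^[k₂/(k₂−k₁)].
= (0.157/1.55)^(1.55/(1.55−0.157)) = (0.1013)^(1.113) = 0.07825.

0.0783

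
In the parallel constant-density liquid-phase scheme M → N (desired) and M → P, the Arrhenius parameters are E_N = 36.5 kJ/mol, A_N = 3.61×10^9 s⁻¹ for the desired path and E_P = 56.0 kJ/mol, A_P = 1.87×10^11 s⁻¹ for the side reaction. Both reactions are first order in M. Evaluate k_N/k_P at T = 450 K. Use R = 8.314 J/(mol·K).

k_N/k_P = (A_N/A_P)·exp[−(E_N−E_P)/(RT)] = (A_N/A_P)·exp[(E_P−E_N)/(RT)].
(E_P−E_N)/(RT) = (56.0−36.5)×10³/(8.314×450) = 19500/3741 = 5.212.
k_N/k_P = (3.61×10^9/1.87×10^11)·exp(5.212) = 0.01930 × 183.5 = 3.54.
Since E_N < E_P, lowering the temperature improves selectivity toward N.

3.54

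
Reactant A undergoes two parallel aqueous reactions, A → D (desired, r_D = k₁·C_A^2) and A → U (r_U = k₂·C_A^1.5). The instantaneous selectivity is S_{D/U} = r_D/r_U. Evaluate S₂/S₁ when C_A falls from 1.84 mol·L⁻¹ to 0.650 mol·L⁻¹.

0.594

S_{D/U} = (k₁/k₂)·C_A^0.5, so S₂/S₁ = (C_{A,2}/C_{A,1})^0.5.
= (0.650/1.84)^0.5 = (0.3533)^0.5 = 0.594.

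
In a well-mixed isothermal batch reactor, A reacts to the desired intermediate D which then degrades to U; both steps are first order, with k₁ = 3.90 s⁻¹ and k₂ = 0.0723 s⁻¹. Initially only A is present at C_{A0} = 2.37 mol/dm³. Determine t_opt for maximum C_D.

1.04 s

The intermediate peaks when r₁ = r₂, i.e. k₁e^(−k₁t) = k₂e^(−k₂t), giving t_opt = ln(k₂/k₁)/(k₂−k₁).
= ln(0.0723/3.90)/(0.0723−3.90) = ln(0.01854)/-3.828 = -3.988/-3.828 = 1.04 s.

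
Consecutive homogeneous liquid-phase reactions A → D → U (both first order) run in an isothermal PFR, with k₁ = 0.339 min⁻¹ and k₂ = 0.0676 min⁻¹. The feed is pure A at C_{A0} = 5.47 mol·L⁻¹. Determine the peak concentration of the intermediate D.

3.66 mol·L⁻¹

At the optimum, C_{D,max}/C_{A0} = (k₁/k₂)^[k₂/(k₂−k₁)].
= (0.339/0.0676)^(0.0676/(0.0676−0.339)) = (5.015)^(-0.2491) = 0.6692.
C_{D,max} = 0.6692×5.47 = 3.66 mol·L⁻¹.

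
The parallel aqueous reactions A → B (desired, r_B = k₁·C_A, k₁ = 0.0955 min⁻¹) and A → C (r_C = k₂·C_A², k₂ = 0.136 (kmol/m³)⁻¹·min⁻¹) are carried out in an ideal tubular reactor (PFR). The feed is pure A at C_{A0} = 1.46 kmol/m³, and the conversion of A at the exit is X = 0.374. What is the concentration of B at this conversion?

0.204 kmol/m³

C_A = C_{A0}(1−X) = 0.9140 kmol/m³.
Along a PFR/batch, dC_B/dC_A = −r_B/(r_B+r_C) = −k₁/(k₁+k₂·C_A).
Integrating from C_{A0} to C_A: C_B = (0.0955/0.136)·ln[(0.0955+0.136·1.46)/(0.0955+0.136·0.914)] = 0.7022·ln(0.2941/0.2198) = 0.2044 kmol/m³.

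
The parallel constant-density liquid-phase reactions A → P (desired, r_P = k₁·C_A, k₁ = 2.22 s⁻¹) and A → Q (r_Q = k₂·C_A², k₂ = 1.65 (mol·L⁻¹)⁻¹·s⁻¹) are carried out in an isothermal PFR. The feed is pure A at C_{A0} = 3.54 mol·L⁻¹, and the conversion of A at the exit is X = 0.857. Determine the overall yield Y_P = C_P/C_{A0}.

C_A = C_{A0}(1−X) = 0.5062 mol·L⁻¹.
Along a PFR/batch, dC_P/dC_A = −r_P/(r_P+r_Q) = −k₁/(k₁+k₂·C_A).
Integrating from C_{A0} to C_A: C_P = (2.22/1.65)·ln[(2.22+1.65·3.54)/(2.22+1.65·0.506)] = 1.345·ln(8.061/3.055) = 1.305 mol·L⁻¹.
Y_P = C_P/C_{A0} = 1.305/3.54 = 0.369.

0.369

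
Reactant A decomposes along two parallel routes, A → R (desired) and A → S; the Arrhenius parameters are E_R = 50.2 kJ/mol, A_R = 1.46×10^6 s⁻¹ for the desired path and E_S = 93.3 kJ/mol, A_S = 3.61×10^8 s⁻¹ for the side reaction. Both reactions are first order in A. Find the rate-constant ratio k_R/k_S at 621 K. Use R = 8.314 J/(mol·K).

17.1

With equal orders, S_{R/S} = k_R/k_S = (A_R/A_S)·exp[(E_S−E_R)/(RT)].
(E_S−E_R)/(RT) = (93.3−50.2)×10³/(8.314×621) = 43100/5163 = 8.348.
k_R/k_S = (1.46×10^6/3.61×10^8)·exp(8.348) = 0.004044 × 4221 = 17.1.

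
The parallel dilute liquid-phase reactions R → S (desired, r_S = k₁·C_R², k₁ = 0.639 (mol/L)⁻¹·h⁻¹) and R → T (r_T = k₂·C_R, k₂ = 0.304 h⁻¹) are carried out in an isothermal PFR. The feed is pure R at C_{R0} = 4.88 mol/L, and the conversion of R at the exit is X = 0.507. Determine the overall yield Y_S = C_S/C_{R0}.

C_R = C_{R0}(1−X) = 2.406 mol/L.
Along a PFR/batch, dC_T/dC_R = −r_T/(r_S+r_T) = −k₂/(k₂+k₁·C_R).
Integrating from C_{R0} to C_R: C_T = (0.304/0.639)·ln[(0.304+0.639·4.88)/(0.304+0.639·2.41)] = 0.4757·ln(3.422/1.841) = 0.2949 mol/L.
Then C_S = (C_{R0}−C_R) − C_T = 2.474 − 0.2949 = 2.179 mol/L.
Y_S = C_S/C_{R0} = 2.179/4.88 = 0.447.

0.447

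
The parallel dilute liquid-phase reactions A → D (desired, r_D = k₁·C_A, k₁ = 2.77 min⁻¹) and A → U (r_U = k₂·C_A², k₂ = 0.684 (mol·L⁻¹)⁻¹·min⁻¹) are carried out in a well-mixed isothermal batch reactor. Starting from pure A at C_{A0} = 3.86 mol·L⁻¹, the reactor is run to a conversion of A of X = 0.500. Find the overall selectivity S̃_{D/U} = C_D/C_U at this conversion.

C_A = C_{A0}(1−X) = 1.930 mol·L⁻¹.
Along a PFR/batch, dC_D/dC_A = −r_D/(r_D+r_U) = −k₁/(k₁+k₂·C_A).
Integrating from C_{A0} to C_A: C_D = (2.77/0.684)·ln[(2.77+0.684·3.86)/(2.77+0.684·1.93)] = 4.050·ln(5.410/4.090) = 1.133 mol·L⁻¹.
C_U = (C_{A0}−C_A)−C_D = 0.7972 mol·L⁻¹; S̃_{D/U} = 1.133/0.7972 = 1.42.

1.42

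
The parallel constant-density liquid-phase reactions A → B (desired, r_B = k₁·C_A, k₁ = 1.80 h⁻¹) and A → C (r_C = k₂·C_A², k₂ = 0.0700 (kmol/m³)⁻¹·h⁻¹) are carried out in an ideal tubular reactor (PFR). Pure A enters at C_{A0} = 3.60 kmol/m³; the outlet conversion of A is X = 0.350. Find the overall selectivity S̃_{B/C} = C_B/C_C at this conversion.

C_A = C_{A0}(1−X) = 2.340 kmol/m³.
Along a PFR/batch, dC_B/dC_A = −r_B/(r_B+r_C) = −k₁/(k₁+k₂·C_A).
Integrating from C_{A0} to C_A: C_B = (1.80/0.0700)·ln[(1.80+0.0700·3.60)/(1.80+0.0700·2.34)] = 25.71·ln(2.052/1.964) = 1.130 kmol/m³.
C_C = (C_{A0}−C_A)−C_B = 0.1303 kmol/m³; S̃_{B/C} = 1.130/0.1303 = 8.67.

8.67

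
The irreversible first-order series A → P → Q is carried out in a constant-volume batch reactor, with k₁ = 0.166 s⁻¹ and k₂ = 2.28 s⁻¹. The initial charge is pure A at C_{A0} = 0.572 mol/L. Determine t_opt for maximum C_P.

1.24 s

For first-order series the maximum of C_P occurs at t_opt = ln(k₂/k₁)/(k₂−k₁).
= ln(2.28/0.166)/(2.28−0.166) = ln(13.73)/2.114 = 2.620/2.114 = 1.24 s.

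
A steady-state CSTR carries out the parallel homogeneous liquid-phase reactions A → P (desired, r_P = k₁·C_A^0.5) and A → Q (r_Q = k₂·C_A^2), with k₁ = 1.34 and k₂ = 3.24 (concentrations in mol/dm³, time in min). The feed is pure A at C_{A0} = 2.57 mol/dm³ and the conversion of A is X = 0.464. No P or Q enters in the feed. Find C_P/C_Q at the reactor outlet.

0.256

Exit C_A = C_{A0}(1−X) = 2.57×0.536 = 1.378 mol/dm³.
A CSTR operates uniformly at the exit composition, giving r_P = 1.573 and r_Q = 6.148 (each k·C_A^n at C_A = 1.378).
Overall selectivity = C_P/C_Q = r_Pτ/(r_Qτ) = r_P/r_Q = 0.256.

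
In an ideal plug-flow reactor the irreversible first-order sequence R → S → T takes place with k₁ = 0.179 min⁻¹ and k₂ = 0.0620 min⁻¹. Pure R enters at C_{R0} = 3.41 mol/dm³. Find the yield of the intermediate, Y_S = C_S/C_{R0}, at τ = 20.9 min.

For first-order series with pure R initially, C_S(τ) = k₁C_{R0}/(k₂−k₁)·(e^(−k₁τ) − e^(−k₂τ)).
e^(−k₁τ) = e^(−0.179×20.9) = e^(−3.741) = 0.02373; e^(−k₂τ) = e^(−1.296) = 0.2737.
C_S = 0.179×3.41/(0.0620−0.179) × (0.02373−0.2737) = (-5.217)×(-0.2500) = 1.304 mol/dm³.
Y_S = C_S/C_{R0} = 1.304/3.41 = 0.382.

0.382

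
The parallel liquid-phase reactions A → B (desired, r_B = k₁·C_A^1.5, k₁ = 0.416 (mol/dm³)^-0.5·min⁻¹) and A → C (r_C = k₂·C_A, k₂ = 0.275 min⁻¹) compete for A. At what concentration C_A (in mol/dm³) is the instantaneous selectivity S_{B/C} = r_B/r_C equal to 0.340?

S_{B/C} = (k₁/k₂)·C_A^0.5 ⇒ C_A = (S·k₂/k₁)^(2).
= (0.340×0.275/0.416)^(2) = (0.2248)^(2) = 0.0505 mol/dm³.

0.0505 mol/dm³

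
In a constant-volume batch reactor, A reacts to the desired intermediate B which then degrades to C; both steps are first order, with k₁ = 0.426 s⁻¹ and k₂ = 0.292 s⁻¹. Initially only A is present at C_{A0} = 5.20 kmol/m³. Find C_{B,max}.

2.28 kmol/m³

At the optimum, C_{B,max}/C_{A0} = (k₁/k₂)^[k₂/(k₂−k₁)].
= (0.426/0.292)^(0.292/(0.292−0.426)) = (1.459)^(-2.179) = 0.4391.
C_{B,max} = 0.4391×5.20 = 2.28 kmol/m³.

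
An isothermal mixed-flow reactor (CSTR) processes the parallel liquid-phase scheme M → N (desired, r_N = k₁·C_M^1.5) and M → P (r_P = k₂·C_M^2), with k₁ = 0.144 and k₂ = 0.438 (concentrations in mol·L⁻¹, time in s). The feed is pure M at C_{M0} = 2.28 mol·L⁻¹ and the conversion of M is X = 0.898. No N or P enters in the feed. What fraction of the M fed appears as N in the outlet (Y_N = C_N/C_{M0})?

0.364

Exit C_M = C_{M0}(1−X) = 2.28×0.102 = 0.2326 mol·L⁻¹.
Rates in a CSTR are evaluated at the outlet concentration: r_N = 0.144×0.2326^1.5 = 0.01615, r_P = 0.438×0.2326^2 = 0.02369.
Fraction of consumed M going to N: r_N/(r_N+r_P) = 0.4054.
C_N = 0.4054·C_{M0}·X = 0.4054×2.28×0.898 = 0.830 mol·L⁻¹; Y_N = C_N/C_{M0} = 0.364.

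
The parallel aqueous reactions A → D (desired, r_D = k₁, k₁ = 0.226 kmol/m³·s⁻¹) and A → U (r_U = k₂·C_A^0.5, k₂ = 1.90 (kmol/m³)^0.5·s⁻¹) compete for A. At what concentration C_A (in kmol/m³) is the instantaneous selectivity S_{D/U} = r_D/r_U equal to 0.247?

0.232 kmol/m³

S_{D/U} = (k₁/k₂)·C_A^-0.5 ⇒ C_A = (S·k₂/k₁)^(-2).
= (0.247×1.90/0.226)^(-2) = (2.077)^(-2) = 0.232 kmol/m³.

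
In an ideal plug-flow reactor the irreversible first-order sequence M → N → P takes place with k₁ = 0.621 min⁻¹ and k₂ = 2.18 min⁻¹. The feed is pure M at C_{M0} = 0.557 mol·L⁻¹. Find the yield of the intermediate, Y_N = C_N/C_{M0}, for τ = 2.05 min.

0.107

For first-order series with pure M initially, C_N(τ) = k₁C_{M0}/(k₂−k₁)·(e^(−k₁τ) − e^(−k₂τ)).
e^(−k₁τ) = e^(−0.621×2.05) = e^(−1.273) = 0.2800; e^(−k₂τ) = e^(−4.469) = 0.01146.
C_N = 0.621×0.557/(2.18−0.621) × (0.2800−0.01146) = 0.2219×0.2685 = 0.05958 mol·L⁻¹.
Y_N = C_N/C_{M0} = 0.05958/0.557 = 0.107.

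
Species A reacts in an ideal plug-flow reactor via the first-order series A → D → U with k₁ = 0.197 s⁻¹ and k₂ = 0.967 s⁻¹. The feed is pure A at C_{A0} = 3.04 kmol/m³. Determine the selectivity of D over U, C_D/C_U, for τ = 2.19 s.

0.630

For first-order series with pure A initially, C_D(τ) = k₁C_{A0}/(k₂−k₁)·(e^(−k₁τ) − e^(−k₂τ)).
e^(−k₁τ) = e^(−0.197×2.19) = e^(−0.4314) = 0.6496; e^(−k₂τ) = e^(−2.118) = 0.1203.
C_D = 0.197×3.04/(0.967−0.197) × (0.6496−0.1203) = 0.7778×0.5293 = 0.4117 kmol/m³.
C_A = C_{A0}e^(−k₁τ) = 1.975 kmol/m³, so C_U = C_{A0}−C_A−C_D = 0.6536 kmol/m³; C_D/C_U = 0.630.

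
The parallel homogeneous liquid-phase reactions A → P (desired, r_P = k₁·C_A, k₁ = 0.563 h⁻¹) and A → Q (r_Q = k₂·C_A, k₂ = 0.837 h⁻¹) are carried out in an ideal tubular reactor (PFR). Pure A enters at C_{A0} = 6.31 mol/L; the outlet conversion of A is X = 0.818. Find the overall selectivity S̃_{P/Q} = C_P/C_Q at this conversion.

C_A = C_{A0}(1−X) = 1.148 mol/L.
Both paths are first order in A, so the instantaneous fraction to P is constant: dC_P/d(−C_A) = k₁/(k₁+k₂) = 0.4021.
C_P = 0.4021·(C_{A0}−C_A) = 0.4021×5.162 = 2.08 mol/L.
C_Q = (C_{A0}−C_A)−C_P = 3.086 mol/L; S̃_{P/Q} = 2.076/3.086 = 0.673.

0.673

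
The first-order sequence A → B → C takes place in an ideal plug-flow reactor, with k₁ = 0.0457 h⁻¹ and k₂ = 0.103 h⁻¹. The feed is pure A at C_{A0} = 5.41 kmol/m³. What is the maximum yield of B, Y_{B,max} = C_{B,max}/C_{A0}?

For a first-order series the maximum intermediate yield is C_{B,max}/C_{A0} = (k₁/k₂)^[k₂/(k₂−k₁)].
= (0.0457/0.103)^(0.103/(0.103−0.0457)) = (0.4437)^(1.798) = 0.2321.

0.232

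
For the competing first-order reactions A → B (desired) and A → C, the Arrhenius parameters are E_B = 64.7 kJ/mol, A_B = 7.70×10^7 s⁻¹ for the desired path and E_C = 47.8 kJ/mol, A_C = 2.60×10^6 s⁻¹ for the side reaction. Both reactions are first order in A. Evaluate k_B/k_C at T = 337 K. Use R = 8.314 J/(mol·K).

0.0711

Since both paths have the same order in A, the concentration cancels and S_{B/C} = k_B/k_C = (A_B/A_C)·exp[(E_C−E_B)/(RT)].
(E_C−E_B)/(RT) = (47.8−64.7)×10³/(8.314×337) = -16900/2802 = -6.032.
k_B/k_C = (7.70×10^7/2.60×10^6)·exp(-6.032) = 29.62 × 0.002401 = 0.0711.
Since E_B > E_C, raising the temperature improves selectivity toward B.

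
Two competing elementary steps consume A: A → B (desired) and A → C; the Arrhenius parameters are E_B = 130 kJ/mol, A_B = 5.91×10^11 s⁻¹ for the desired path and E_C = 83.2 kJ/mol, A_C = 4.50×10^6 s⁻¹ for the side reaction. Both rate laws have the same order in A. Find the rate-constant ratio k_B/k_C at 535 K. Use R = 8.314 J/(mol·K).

With equal orders, S_{B/C} = k_B/k_C = (A_B/A_C)·exp[(E_C−E_B)/(RT)].
(E_C−E_B)/(RT) = (83.2−130)×10³/(8.314×535) = -46800/4448 = -10.52.
k_B/k_C = (5.91×10^11/4.50×10^6)·exp(-10.52) = 1.313×10^5 × 2.695×10^-5 = 3.54.

3.54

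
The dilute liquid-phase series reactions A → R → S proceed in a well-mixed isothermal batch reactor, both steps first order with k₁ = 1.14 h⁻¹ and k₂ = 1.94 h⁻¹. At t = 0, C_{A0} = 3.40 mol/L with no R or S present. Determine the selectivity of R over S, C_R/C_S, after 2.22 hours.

0.114

The intermediate concentration in a first-order A→B→C sequence is C_R = k₁C_{A0}(e^(−k₁t) − e^(−k₂t))/(k₂−k₁).
e^(−k₁t) = e^(−1.14×2.22) = e^(−2.531) = 0.07960; e^(−k₂t) = e^(−4.307) = 0.01348.
C_R = 1.14×3.40/(1.94−1.14) × (0.07960−0.01348) = 4.845×0.06612 = 0.3203 mol/L.
C_A = C_{A0}e^(−k₁t) = 0.2706 mol/L, so C_S = C_{A0}−C_A−C_R = 2.809 mol/L; C_R/C_S = 0.114.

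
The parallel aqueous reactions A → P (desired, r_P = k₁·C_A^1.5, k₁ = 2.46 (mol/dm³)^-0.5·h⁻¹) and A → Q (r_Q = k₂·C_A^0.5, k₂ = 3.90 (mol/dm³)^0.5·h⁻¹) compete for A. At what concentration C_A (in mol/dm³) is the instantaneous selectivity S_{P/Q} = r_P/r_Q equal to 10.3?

S_{P/Q} = (k₁/k₂)·C_A ⇒ C_A = S·k₂/k₁.
= 10.3×3.90/2.46 = 16.3 mol/dm³.

16.3 mol/dm³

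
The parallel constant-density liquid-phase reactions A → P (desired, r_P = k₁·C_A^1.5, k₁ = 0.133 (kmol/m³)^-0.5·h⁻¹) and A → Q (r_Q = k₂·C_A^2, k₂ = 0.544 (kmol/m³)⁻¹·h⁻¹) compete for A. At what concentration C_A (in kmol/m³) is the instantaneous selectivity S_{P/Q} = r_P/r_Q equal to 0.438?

0.312 kmol/m³

S_{P/Q} = (k₁/k₂)·C_A^-0.5 ⇒ C_A = (S·k₂/k₁)^(-2).
= (0.438×0.544/0.133)^(-2) = (1.792)^(-2) = 0.312 kmol/m³.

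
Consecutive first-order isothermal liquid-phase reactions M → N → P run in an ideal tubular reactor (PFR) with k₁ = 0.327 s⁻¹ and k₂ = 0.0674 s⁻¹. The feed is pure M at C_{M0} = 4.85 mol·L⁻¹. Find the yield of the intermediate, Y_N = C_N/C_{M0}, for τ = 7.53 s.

For first-order series with pure M initially, C_N(τ) = k₁C_{M0}/(k₂−k₁)·(e^(−k₁τ) − e^(−k₂τ)).
e^(−k₁τ) = e^(−0.327×7.53) = e^(−2.462) = 0.08524; e^(−k₂τ) = e^(−0.5075) = 0.6020.
C_N = 0.327×4.85/(0.0674−0.327) × (0.08524−0.6020) = (-6.109)×(-0.5167) = 3.157 mol·L⁻¹.
Y_N = C_N/C_{M0} = 3.157/4.85 = 0.651.

0.651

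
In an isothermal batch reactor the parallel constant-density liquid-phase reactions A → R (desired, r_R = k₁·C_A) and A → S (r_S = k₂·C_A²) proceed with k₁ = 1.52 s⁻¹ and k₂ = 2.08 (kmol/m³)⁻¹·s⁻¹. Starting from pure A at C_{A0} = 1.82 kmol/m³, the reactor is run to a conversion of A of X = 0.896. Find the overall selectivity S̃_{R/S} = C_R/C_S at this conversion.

0.842

C_A = C_{A0}(1−X) = 0.1893 kmol/m³.
Along a PFR/batch, dC_R/dC_A = −r_R/(r_R+r_S) = −k₁/(k₁+k₂·C_A).
Integrating from C_{A0} to C_A: C_R = (1.52/2.08)·ln[(1.52+2.08·1.82)/(1.52+2.08·0.189)] = 0.7308·ln(5.306/1.914) = 0.7452 kmol/m³.
C_S = (C_{A0}−C_A)−C_R = 0.8855 kmol/m³; S̃_{R/S} = 0.7452/0.8855 = 0.842.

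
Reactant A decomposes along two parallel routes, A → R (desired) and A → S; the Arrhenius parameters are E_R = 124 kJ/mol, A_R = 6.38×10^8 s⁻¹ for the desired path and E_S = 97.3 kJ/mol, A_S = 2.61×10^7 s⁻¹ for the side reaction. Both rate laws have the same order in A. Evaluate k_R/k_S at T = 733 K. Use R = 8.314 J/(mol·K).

0.306

With equal orders, S_{R/S} = k_R/k_S = (A_R/A_S)·exp[(E_S−E_R)/(RT)].
(E_S−E_R)/(RT) = (97.3−124)×10³/(8.314×733) = -26700/6094 = -4.381.
k_R/k_S = (6.38×10^8/2.61×10^7)·exp(-4.381) = 24.44 × 0.01251 = 0.306.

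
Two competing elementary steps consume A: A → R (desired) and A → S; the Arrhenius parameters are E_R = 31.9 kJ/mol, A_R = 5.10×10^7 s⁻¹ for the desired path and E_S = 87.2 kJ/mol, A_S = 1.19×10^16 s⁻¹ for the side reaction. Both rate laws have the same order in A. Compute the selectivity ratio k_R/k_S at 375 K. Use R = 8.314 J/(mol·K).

0.216

k_R/k_S = (A_R/A_S)·exp[−(E_R−E_S)/(RT)] = (A_R/A_S)·exp[(E_S−E_R)/(RT)].
(E_S−E_R)/(RT) = (87.2−31.9)×10³/(8.314×375) = 55300/3118 = 17.74.
k_R/k_S = (5.10×10^7/1.19×10^16)·exp(17.74) = 4.286×10^-9 × 5.048×10^7 = 0.216.
Since E_R < E_S, lowering the temperature improves selectivity toward R.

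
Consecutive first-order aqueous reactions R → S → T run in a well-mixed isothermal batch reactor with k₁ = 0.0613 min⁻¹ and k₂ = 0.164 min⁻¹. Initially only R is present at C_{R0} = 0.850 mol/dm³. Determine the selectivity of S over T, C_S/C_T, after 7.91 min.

1.14

For first-order series with pure R initially, C_S(t) = k₁C_{R0}/(k₂−k₁)·(e^(−k₁t) − e^(−k₂t)).
e^(−k₁t) = e^(−0.0613×7.91) = e^(−0.4849) = 0.6158; e^(−k₂t) = e^(−1.297) = 0.2733.
C_S = 0.0613×0.850/(0.164−0.0613) × (0.6158−0.2733) = 0.5074×0.3425 = 0.1738 mol/dm³.
C_R = C_{R0}e^(−k₁t) = 0.5234 mol/dm³, so C_T = C_{R0}−C_R−C_S = 0.1528 mol/dm³; C_S/C_T = 1.14.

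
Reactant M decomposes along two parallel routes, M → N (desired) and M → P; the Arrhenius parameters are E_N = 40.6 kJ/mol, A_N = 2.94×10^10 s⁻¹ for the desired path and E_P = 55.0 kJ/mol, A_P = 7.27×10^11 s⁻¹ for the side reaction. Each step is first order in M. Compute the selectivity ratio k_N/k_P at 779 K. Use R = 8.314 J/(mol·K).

With equal orders, S_{N/P} = k_N/k_P = (A_N/A_P)·exp[(E_P−E_N)/(RT)].
(E_P−E_N)/(RT) = (55.0−40.6)×10³/(8.314×779) = 14400/6477 = 2.223.
k_N/k_P = (2.94×10^10/7.27×10^11)·exp(2.223) = 0.04044 × 9.239 = 0.374.
Since E_N < E_P, lowering the temperature improves selectivity toward N.

0.374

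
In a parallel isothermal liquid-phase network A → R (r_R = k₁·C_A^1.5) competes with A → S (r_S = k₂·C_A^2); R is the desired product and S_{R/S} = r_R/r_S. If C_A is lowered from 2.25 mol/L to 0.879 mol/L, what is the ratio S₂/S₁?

S_{R/S} = (k₁/k₂)·C_A^-0.5, so S₂/S₁ = (C_{A,2}/C_{A,1})^-0.5.
= (0.879/2.25)^(-0.5) = (0.3907)^(-0.5) = 1.60.
Selectivity toward R rises as C_A falls — low-concentration operation is favoured.

1.60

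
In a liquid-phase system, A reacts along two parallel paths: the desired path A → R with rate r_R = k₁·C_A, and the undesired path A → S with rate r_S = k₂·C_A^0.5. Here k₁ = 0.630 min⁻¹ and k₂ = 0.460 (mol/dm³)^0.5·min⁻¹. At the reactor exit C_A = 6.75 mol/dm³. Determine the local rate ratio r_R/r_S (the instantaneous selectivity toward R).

S_{R/S} = r_R/r_S = (k₁·C_A)/(k₂·C_A^0.5) = (k₁/k₂)·C_A^0.5.
= (0.630×6.750) / (0.460×6.750^0.5) = 4.253/1.195 = 3.56.
Since the desired path is higher order in A, keeping C_A high (PFR or concentrated feed) favours R.

3.56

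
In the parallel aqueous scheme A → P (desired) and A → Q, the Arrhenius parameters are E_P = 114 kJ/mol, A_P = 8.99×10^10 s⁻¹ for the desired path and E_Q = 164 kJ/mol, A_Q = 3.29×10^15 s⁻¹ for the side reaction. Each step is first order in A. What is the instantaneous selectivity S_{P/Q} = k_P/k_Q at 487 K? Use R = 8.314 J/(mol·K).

6.30

With equal orders, S_{P/Q} = k_P/k_Q = (A_P/A_Q)·exp[(E_Q−E_P)/(RT)].
(E_Q−E_P)/(RT) = (164−114)×10³/(8.314×487) = 50000/4049 = 12.35.
k_P/k_Q = (8.99×10^10/3.29×10^15)·exp(12.35) = 2.733×10^-5 × 2.307×10^5 = 6.30.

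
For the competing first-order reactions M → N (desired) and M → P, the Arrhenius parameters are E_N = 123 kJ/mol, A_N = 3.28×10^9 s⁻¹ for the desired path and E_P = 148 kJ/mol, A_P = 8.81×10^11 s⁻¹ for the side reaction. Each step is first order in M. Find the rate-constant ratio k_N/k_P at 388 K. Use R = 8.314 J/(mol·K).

8.64

k_N/k_P = (A_N/A_P)·exp[−(E_N−E_P)/(RT)] = (A_N/A_P)·exp[(E_P−E_N)/(RT)].
(E_P−E_N)/(RT) = (148−123)×10³/(8.314×388) = 25000/3226 = 7.750.
k_N/k_P = (3.28×10^9/8.81×10^11)·exp(7.750) = 0.003723 × 2321 = 8.64.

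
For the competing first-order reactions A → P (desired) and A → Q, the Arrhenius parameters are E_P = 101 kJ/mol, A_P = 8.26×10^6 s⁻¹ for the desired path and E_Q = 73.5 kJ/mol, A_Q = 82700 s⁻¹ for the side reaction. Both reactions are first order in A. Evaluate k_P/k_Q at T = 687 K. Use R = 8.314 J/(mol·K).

0.810

Since both paths have the same order in A, the concentration cancels and S_{P/Q} = k_P/k_Q = (A_P/A_Q)·exp[(E_Q−E_P)/(RT)].
(E_Q−E_P)/(RT) = (73.5−101)×10³/(8.314×687) = -27500/5712 = -4.815.
k_P/k_Q = (8.26×10^6/82700)·exp(-4.815) = 99.88 × 0.008110 = 0.810.
Since E_P > E_Q, raising the temperature improves selectivity toward P.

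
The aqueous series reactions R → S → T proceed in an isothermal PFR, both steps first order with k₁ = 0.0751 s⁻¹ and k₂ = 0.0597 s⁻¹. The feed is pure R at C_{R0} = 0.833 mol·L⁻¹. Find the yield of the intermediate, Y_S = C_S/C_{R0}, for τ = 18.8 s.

0.399

Solving the coupled first-order balances gives C_S(τ) = [k₁/(k₂−k₁)]·C_{R0}·(e^(−k₁τ) − e^(−k₂τ)).
e^(−k₁τ) = e^(−0.0751×18.8) = e^(−1.412) = 0.2437; e^(−k₂τ) = e^(−1.122) = 0.3255.
C_S = 0.0751×0.833/(0.0597−0.0751) × (0.2437−0.3255) = (-4.062)×(-0.08183) = 0.3324 mol·L⁻¹.
Y_S = C_S/C_{R0} = 0.3324/0.833 = 0.399.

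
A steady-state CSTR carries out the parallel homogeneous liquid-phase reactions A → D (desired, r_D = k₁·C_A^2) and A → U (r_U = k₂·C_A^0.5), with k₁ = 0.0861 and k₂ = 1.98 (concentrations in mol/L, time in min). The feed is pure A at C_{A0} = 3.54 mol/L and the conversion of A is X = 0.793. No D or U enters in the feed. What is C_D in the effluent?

0.0745 mol/L

Exit C_A = C_{A0}(1−X) = 3.54×0.207 = 0.7328 mol/L.
A CSTR operates uniformly at the exit composition, giving r_D = 0.04623 and r_U = 1.695 (each k·C_A^n at C_A = 0.7328).
Fraction of consumed A going to D: r_D/(r_D+r_U) = 0.02655.
C_D = 0.02655·C_{A0}·X = 0.02655×3.54×0.793 = 0.0745 mol/L.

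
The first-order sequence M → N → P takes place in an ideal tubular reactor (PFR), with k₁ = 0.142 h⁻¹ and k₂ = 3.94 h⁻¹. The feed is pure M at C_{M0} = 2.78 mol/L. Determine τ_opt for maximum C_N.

0.875 h

For first-order series the maximum of C_N occurs at τ_opt = ln(k₂/k₁)/(k₂−k₁).
= ln(3.94/0.142)/(3.94−0.142) = ln(27.75)/3.798 = 3.323/3.798 = 0.875 h.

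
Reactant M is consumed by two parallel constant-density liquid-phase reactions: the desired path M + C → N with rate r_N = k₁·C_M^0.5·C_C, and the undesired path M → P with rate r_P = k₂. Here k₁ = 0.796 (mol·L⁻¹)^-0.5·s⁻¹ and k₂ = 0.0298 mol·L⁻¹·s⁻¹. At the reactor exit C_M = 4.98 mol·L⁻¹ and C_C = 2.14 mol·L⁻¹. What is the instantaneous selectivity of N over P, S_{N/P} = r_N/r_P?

S_{N/P} = r_N/r_P = (k₁·C_M^0.5·C_C)/(k₂) = (k₁/k₂)·C_M^0.5·C_C.
= (0.796×4.980^0.5×2.140) / (0.0298) = 3.801/0.02980 = 128.

128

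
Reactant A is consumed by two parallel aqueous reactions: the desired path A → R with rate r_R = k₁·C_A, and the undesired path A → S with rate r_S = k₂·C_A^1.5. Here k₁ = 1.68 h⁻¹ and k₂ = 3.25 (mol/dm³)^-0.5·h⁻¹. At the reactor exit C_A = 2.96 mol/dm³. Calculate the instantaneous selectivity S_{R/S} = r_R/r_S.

S_{R/S} = r_R/r_S = (k₁·C_A)/(k₂·C_A^1.5) = (k₁/k₂)·C_A^-0.5.
= (1.68×2.960) / (3.25×2.960^1.5) = 4.973/16.55 = 0.300.
The undesired path is higher order in A, so low C_A (CSTR or dilute feed) favours R.

0.300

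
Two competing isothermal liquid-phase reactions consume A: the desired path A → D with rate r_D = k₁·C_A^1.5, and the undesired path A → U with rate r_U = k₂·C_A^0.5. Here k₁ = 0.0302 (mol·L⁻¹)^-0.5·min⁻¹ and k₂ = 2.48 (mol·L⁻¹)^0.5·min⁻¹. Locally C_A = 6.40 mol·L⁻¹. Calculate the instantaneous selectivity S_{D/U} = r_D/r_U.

S_{D/U} = r_D/r_U = (k₁·C_A^1.5)/(k₂·C_A^0.5) = (k₁/k₂)·C_A.
= (0.0302×6.400^1.5) / (2.48×6.400^0.5) = 0.4890/6.274 = 0.0779.

0.0779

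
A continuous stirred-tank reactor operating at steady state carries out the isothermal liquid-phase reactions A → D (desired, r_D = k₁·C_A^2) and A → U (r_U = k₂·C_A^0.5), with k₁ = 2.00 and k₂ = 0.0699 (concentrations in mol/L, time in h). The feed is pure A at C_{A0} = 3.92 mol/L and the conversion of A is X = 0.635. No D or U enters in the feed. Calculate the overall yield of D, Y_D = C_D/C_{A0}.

Exit C_A = C_{A0}(1−X) = 3.92×0.365 = 1.431 mol/L.
Rates in a CSTR are evaluated at the outlet concentration: r_D = 2.00×1.431^2 = 4.094, r_U = 0.0699×1.431^0.5 = 0.08361.
Fraction of consumed A going to D: r_D/(r_D+r_U) = 0.9800.
C_D = 0.9800·C_{A0}·X = 0.9800×3.92×0.635 = 2.44 mol/L; Y_D = C_D/C_{A0} = 0.622.

0.622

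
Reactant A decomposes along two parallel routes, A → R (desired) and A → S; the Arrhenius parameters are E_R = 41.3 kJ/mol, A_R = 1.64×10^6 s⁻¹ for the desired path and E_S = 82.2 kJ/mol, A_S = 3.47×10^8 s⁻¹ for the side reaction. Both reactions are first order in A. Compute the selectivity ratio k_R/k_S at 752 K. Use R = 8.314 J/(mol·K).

Since both paths have the same order in A, the concentration cancels and S_{R/S} = k_R/k_S = (A_R/A_S)·exp[(E_S−E_R)/(RT)].
(E_S−E_R)/(RT) = (82.2−41.3)×10³/(8.314×752) = 40900/6252 = 6.542.
k_R/k_S = (1.64×10^6/3.47×10^8)·exp(6.542) = 0.004726 × 693.5 = 3.28.
Since E_R < E_S, lowering the temperature improves selectivity toward R.

3.28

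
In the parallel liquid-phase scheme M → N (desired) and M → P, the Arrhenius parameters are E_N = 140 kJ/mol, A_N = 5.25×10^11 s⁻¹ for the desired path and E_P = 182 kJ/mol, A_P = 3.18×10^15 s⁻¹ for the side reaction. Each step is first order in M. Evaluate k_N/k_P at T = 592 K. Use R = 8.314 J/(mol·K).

k_N/k_P = (A_N/A_P)·exp[−(E_N−E_P)/(RT)] = (A_N/A_P)·exp[(E_P−E_N)/(RT)].
(E_P−E_N)/(RT) = (182−140)×10³/(8.314×592) = 42000/4922 = 8.533.
k_N/k_P = (5.25×10^11/3.18×10^15)·exp(8.533) = 1.651×10^-4 × 5081 = 0.839.

0.839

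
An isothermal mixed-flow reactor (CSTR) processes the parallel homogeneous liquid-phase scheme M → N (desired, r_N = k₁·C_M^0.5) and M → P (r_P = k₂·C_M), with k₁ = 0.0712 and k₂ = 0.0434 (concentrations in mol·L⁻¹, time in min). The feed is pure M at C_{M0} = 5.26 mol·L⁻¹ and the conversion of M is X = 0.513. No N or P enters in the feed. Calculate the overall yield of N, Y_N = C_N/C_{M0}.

Exit C_M = C_{M0}(1−X) = 5.26×0.487 = 2.562 mol·L⁻¹.
Rates in a CSTR are evaluated at the outlet concentration: r_N = 0.0712×2.562^0.5 = 0.1140, r_P = 0.0434×2.562 = 0.1112.
Fraction of consumed M going to N: r_N/(r_N+r_P) = 0.5062.
C_N = 0.5062·C_{M0}·X = 0.5062×5.26×0.513 = 1.37 mol·L⁻¹; Y_N = C_N/C_{M0} = 0.260.

0.260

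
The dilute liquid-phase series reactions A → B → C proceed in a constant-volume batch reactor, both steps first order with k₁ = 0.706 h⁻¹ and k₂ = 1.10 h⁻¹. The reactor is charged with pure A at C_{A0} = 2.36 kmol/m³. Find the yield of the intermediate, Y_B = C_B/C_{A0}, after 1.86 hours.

Solving the coupled first-order balances gives C_B(t) = [k₁/(k₂−k₁)]·C_{A0}·(e^(−k₁t) − e^(−k₂t)).
e^(−k₁t) = e^(−0.706×1.86) = e^(−1.313) = 0.2690; e^(−k₂t) = e^(−2.046) = 0.1293.
C_B = 0.706×2.36/(1.10−0.706) × (0.2690−0.1293) = 4.229×0.1397 = 0.5908 kmol/m³.
Y_B = C_B/C_{A0} = 0.5908/2.36 = 0.250.

0.250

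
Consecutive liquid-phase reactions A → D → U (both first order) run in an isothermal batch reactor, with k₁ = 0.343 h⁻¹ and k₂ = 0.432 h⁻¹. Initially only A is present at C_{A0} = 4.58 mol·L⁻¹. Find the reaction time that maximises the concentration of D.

For first-order series the maximum of C_D occurs at t_opt = ln(k₂/k₁)/(k₂−k₁).
= ln(0.432/0.343)/(0.432−0.343) = ln(1.259)/0.08900 = 0.2307/0.08900 = 2.59 h.

2.59 h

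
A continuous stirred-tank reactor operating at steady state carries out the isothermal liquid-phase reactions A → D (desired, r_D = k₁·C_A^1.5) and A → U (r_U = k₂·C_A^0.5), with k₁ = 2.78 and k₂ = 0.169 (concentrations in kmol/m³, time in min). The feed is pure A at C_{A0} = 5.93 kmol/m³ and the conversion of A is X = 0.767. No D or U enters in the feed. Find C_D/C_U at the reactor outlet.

22.7

Exit C_A = C_{A0}(1−X) = 5.93×0.233 = 1.382 kmol/m³.
Rates in a CSTR are evaluated at the outlet concentration: r_D = 2.78×1.382^1.5 = 4.515, r_U = 0.169×1.382^0.5 = 0.1987.
Overall selectivity = C_D/C_U = r_Dτ/(r_Uτ) = r_D/r_U = 22.7.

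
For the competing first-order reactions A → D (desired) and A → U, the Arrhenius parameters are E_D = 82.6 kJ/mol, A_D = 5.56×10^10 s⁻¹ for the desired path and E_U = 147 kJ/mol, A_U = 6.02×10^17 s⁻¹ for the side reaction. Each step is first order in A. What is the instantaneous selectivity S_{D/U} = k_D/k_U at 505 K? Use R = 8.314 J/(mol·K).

0.424

Since both paths have the same order in A, the concentration cancels and S_{D/U} = k_D/k_U = (A_D/A_U)·exp[(E_U−E_D)/(RT)].
(E_U−E_D)/(RT) = (147−82.6)×10³/(8.314×505) = 64400/4199 = 15.34.
k_D/k_U = (5.56×10^10/6.02×10^17)·exp(15.34) = 9.236×10^-8 × 4.586×10^6 = 0.424.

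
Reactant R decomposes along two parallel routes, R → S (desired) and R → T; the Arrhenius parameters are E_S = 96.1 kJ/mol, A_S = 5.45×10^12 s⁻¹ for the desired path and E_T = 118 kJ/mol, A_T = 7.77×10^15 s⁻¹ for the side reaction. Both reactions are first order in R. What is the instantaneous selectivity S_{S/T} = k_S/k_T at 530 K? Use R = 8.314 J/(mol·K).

0.101

k_S/k_T = (A_S/A_T)·exp[−(E_S−E_T)/(RT)] = (A_S/A_T)·exp[(E_T−E_S)/(RT)].
(E_T−E_S)/(RT) = (118−96.1)×10³/(8.314×530) = 21900/4406 = 4.970.
k_S/k_T = (5.45×10^12/7.77×10^15)·exp(4.970) = 7.014×10^-4 × 144.0 = 0.101.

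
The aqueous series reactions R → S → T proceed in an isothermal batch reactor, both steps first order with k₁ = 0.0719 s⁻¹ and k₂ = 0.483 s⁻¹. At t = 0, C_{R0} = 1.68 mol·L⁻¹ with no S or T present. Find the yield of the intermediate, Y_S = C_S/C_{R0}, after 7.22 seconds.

0.0987

The intermediate concentration in a first-order A→B→C sequence is C_S = k₁C_{R0}(e^(−k₁t) − e^(−k₂t))/(k₂−k₁).
e^(−k₁t) = e^(−0.0719×7.22) = e^(−0.5191) = 0.5950; e^(−k₂t) = e^(−3.487) = 0.03058.
C_S = 0.0719×1.68/(0.483−0.0719) × (0.5950−0.03058) = 0.2938×0.5645 = 0.1659 mol·L⁻¹.
Y_S = C_S/C_{R0} = 0.1659/1.68 = 0.0987.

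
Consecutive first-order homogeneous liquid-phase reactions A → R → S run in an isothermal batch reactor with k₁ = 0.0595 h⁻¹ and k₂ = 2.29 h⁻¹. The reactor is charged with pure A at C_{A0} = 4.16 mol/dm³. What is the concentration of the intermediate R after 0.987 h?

For first-order series with pure A initially, C_R(t) = k₁C_{A0}/(k₂−k₁)·(e^(−k₁t) − e^(−k₂t)).
e^(−k₁t) = e^(−0.0595×0.987) = e^(−0.05873) = 0.9430; e^(−k₂t) = e^(−2.260) = 0.1043.
C_R = 0.0595×4.16/(2.29−0.0595) × (0.9430−0.1043) = 0.1110×0.8386 = 0.09306 mol/dm³.

0.0931 mol/dm³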